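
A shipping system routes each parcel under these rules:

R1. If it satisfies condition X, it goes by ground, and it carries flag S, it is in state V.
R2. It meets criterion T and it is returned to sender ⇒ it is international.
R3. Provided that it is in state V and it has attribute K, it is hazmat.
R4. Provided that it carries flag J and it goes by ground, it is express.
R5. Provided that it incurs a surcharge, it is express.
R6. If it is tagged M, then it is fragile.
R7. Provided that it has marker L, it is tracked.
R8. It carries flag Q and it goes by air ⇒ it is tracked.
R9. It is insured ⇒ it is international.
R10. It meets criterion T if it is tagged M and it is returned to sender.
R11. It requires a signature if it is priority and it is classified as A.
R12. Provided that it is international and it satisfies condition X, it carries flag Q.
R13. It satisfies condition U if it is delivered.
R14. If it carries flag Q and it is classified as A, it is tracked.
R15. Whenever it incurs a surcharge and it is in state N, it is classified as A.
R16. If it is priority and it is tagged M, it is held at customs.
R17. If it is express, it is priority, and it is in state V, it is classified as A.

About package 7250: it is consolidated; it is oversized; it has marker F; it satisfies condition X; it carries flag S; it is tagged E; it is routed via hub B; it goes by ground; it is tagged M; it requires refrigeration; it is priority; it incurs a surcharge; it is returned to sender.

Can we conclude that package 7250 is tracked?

Yes

By R1 (it satisfies condition X, it goes by ground, it carries flag S): it is in state V.
By R5 (it incurs a surcharge): it is express.
By R10 (it is tagged M, it is returned to sender): it meets criterion T.
By R17 (it is express, it is priority, it is in state V): it is classified as A.
By R2 (it meets criterion T, it is returned to sender): it is international.
By R12 (it is international, it satisfies condition X): it carries flag Q.
By R14 (it carries flag Q, it is classified as A): it is tracked.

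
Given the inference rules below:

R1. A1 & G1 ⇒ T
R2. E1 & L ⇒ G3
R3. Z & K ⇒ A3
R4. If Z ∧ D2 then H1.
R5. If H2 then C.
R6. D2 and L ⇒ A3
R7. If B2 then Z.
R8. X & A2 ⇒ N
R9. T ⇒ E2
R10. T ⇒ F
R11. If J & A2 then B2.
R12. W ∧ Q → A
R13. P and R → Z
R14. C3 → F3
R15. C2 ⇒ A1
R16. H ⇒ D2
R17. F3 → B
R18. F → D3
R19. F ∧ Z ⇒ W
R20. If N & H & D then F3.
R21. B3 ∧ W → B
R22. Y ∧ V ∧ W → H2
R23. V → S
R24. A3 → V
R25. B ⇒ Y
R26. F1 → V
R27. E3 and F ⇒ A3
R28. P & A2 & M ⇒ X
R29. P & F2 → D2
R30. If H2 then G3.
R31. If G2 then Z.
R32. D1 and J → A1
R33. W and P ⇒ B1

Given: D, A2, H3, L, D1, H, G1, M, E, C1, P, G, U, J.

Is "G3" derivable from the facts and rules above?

Yes

B2  (by R11: J, A2)
D2  (by R16: H)
X  (by R28: P, A2, M)
A1  (by R32: D1, J)
T  (by R1: A1, G1)
A3  (by R6: D2, L)
Z  (by R7: B2)
N  (by R8: X, A2)
F  (by R10: T)
W  (by R19: F, Z)
F3  (by R20: N, H, D)
V  (by R24: A3)
B  (by R17: F3)
Y  (by R25: B)
H2  (by R22: Y, V, W)
G3  (by R30: H2)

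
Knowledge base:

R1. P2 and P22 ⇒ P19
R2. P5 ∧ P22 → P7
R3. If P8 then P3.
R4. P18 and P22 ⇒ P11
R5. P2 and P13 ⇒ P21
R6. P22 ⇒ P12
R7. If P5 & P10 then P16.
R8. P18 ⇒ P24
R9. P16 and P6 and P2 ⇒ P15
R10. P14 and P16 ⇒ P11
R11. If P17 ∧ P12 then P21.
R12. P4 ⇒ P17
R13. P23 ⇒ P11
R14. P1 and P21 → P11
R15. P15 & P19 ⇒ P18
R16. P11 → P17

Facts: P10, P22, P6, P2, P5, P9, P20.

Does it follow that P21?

Yes

P19  (by R1: P2, P22)
P12  (by R6: P22)
P16  (by R7: P5, P10)
P15  (by R9: P16, P6, P2)
P18  (by R15: P15, P19)
P11  (by R4: P18, P22)
P17  (by R16: P11)
P21  (by R11: P17, P12)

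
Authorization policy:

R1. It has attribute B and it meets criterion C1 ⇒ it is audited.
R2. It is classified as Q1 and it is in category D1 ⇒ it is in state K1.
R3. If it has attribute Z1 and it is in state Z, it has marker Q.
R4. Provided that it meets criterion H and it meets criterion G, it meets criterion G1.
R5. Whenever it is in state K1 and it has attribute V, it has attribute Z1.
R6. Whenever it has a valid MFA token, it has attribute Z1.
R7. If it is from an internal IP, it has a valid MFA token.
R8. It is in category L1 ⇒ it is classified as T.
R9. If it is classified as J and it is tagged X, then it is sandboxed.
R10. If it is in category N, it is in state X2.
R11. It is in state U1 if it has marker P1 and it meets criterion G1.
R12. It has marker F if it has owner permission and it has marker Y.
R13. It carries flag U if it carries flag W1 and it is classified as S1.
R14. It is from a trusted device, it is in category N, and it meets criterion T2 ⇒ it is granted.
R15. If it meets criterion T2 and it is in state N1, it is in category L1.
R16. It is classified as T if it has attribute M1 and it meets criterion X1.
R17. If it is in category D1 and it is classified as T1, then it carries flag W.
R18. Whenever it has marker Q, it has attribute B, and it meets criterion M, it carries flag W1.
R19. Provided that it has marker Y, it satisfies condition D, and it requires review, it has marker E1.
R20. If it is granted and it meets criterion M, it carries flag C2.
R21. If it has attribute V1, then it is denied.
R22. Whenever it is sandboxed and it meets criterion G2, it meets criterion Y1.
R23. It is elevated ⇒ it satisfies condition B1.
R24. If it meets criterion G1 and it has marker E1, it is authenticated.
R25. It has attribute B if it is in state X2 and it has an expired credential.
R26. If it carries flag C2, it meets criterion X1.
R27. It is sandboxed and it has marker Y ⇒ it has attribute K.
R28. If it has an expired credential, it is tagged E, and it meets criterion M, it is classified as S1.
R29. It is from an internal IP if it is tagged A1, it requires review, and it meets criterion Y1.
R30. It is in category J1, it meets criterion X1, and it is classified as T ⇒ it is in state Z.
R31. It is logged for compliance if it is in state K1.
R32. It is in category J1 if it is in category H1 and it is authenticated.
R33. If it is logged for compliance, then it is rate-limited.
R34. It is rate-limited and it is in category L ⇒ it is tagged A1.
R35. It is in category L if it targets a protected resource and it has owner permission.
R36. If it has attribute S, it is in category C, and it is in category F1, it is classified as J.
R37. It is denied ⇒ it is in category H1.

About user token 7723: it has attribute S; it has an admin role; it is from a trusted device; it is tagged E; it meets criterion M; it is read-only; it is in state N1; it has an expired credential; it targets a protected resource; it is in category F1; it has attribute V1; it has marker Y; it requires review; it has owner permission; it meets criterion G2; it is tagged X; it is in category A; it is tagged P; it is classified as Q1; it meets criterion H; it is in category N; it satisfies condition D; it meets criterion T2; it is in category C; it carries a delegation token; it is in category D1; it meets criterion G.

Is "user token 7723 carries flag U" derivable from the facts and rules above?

By R2 (it is classified as Q1, it is in category D1): it is in state K1.
By R4 (it meets criterion H, it meets criterion G): it meets criterion G1.
By R10 (it is in category N): it is in state X2.
By R14 (it is from a trusted device, it is in category N, it meets criterion T2): it is granted.
By R15 (it meets criterion T2, it is in state N1): it is in category L1.
By R19 (it has marker Y, it satisfies condition D, it requires review): it has marker E1.
By R20 (it is granted, it meets criterion M): it carries flag C2.
By R21 (it has attribute V1): it is denied.
By R24 (it meets criterion G1, it has marker E1): it is authenticated.
By R25 (it is in state X2, it has an expired credential): it has attribute B.
By R26 (it carries flag C2): it meets criterion X1.
By R28 (it has an expired credential, it is tagged E, it meets criterion M): it is classified as S1.
By R31 (it is in state K1): it is logged for compliance.
By R33 (it is logged for compliance): it is rate-limited.
By R35 (it targets a protected resource, it has owner permission): it is in category L.
By R36 (it has attribute S, it is in category C, it is in category F1): it is classified as J.
By R37 (it is denied): it is in category H1.
By R8 (it is in category L1): it is classified as T.
By R9 (it is classified as J, it is tagged X): it is sandboxed.
By R22 (it is sandboxed, it meets criterion G2): it meets criterion Y1.
By R32 (it is in category H1, it is authenticated): it is in category J1.
By R34 (it is rate-limited, it is in category L): it is tagged A1.
By R29 (it is tagged A1, it requires review, it meets criterion Y1): it is from an internal IP.
By R30 (it is in category J1, it meets criterion X1, it is classified as T): it is in state Z.
By R7 (it is from an internal IP): it has a valid MFA token.
By R6 (it has a valid MFA token): it has attribute Z1.
By R3 (it has attribute Z1, it is in state Z): it has marker Q.
By R18 (it has marker Q, it has attribute B, it meets criterion M): it carries flag W1.
By R13 (it carries flag W1, it is classified as S1): it carries flag U.

Yes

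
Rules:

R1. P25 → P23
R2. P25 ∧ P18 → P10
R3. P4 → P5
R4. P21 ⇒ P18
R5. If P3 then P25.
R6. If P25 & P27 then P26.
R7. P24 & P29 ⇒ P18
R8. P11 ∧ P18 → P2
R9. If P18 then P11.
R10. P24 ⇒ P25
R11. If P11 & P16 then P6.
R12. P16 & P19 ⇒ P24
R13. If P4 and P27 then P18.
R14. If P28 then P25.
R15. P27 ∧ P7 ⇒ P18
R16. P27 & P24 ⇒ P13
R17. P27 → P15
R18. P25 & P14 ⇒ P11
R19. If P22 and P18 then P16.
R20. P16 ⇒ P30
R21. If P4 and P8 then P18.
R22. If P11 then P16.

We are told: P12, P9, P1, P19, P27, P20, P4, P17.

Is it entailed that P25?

Yes

P18  (by R13: P4, P27)
P11  (by R9: P18)
P16  (by R22: P11)
P24  (by R12: P16, P19)
P25  (by R10: P24)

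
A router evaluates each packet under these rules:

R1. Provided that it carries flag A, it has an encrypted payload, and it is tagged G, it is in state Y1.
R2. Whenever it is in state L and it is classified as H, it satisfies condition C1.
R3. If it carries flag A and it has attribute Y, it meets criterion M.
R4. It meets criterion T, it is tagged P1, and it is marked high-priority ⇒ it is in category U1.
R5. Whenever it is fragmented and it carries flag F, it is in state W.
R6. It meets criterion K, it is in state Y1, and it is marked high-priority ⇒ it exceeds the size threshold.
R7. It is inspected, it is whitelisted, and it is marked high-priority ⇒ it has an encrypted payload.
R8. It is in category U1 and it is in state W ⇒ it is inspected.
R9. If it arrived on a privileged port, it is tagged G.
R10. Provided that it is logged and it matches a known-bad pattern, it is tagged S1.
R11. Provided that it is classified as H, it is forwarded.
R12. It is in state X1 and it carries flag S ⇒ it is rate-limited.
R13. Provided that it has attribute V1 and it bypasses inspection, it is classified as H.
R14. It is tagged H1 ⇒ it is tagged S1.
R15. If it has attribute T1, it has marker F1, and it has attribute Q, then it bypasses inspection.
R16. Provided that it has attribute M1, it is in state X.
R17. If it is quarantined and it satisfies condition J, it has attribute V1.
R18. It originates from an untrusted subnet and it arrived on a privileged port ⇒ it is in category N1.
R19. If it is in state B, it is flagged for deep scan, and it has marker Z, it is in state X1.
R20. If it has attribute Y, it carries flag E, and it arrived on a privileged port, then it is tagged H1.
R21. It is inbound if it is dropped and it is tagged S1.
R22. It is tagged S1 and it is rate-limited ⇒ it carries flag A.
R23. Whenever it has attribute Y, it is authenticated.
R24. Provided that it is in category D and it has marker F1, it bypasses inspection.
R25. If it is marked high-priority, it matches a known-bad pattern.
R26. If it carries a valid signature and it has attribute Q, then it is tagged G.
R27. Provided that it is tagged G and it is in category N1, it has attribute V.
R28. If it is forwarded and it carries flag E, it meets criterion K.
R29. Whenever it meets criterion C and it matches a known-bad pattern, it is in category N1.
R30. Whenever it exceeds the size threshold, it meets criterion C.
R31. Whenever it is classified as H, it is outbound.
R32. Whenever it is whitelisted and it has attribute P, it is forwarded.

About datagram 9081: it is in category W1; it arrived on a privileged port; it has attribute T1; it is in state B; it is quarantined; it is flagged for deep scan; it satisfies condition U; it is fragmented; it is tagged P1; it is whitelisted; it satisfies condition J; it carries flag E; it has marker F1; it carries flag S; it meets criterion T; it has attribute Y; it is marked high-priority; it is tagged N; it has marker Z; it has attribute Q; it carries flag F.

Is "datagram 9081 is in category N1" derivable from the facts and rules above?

Yes

By R4 (it meets criterion T, it is tagged P1, it is marked high-priority): it is in category U1.
By R5 (it is fragmented, it carries flag F): it is in state W.
By R8 (it is in category U1, it is in state W): it is inspected.
By R9 (it arrived on a privileged port): it is tagged G.
By R15 (it has attribute T1, it has marker F1, it has attribute Q): it bypasses inspection.
By R17 (it is quarantined, it satisfies condition J): it has attribute V1.
By R19 (it is in state B, it is flagged for deep scan, it has marker Z): it is in state X1.
By R20 (it has attribute Y, it carries flag E, it arrived on a privileged port): it is tagged H1.
By R25 (it is marked high-priority): it matches a known-bad pattern.
By R7 (it is inspected, it is whitelisted, it is marked high-priority): it has an encrypted payload.
By R12 (it is in state X1, it carries flag S): it is rate-limited.
By R13 (it has attribute V1, it bypasses inspection): it is classified as H.
By R14 (it is tagged H1): it is tagged S1.
By R22 (it is tagged S1, it is rate-limited): it carries flag A.
By R1 (it carries flag A, it has an encrypted payload, it is tagged G): it is in state Y1.
By R11 (it is classified as H): it is forwarded.
By R28 (it is forwarded, it carries flag E): it meets criterion K.
By R6 (it meets criterion K, it is in state Y1, it is marked high-priority): it exceeds the size threshold.
By R30 (it exceeds the size threshold): it meets criterion C.
By R29 (it meets criterion C, it matches a known-bad pattern): it is in category N1.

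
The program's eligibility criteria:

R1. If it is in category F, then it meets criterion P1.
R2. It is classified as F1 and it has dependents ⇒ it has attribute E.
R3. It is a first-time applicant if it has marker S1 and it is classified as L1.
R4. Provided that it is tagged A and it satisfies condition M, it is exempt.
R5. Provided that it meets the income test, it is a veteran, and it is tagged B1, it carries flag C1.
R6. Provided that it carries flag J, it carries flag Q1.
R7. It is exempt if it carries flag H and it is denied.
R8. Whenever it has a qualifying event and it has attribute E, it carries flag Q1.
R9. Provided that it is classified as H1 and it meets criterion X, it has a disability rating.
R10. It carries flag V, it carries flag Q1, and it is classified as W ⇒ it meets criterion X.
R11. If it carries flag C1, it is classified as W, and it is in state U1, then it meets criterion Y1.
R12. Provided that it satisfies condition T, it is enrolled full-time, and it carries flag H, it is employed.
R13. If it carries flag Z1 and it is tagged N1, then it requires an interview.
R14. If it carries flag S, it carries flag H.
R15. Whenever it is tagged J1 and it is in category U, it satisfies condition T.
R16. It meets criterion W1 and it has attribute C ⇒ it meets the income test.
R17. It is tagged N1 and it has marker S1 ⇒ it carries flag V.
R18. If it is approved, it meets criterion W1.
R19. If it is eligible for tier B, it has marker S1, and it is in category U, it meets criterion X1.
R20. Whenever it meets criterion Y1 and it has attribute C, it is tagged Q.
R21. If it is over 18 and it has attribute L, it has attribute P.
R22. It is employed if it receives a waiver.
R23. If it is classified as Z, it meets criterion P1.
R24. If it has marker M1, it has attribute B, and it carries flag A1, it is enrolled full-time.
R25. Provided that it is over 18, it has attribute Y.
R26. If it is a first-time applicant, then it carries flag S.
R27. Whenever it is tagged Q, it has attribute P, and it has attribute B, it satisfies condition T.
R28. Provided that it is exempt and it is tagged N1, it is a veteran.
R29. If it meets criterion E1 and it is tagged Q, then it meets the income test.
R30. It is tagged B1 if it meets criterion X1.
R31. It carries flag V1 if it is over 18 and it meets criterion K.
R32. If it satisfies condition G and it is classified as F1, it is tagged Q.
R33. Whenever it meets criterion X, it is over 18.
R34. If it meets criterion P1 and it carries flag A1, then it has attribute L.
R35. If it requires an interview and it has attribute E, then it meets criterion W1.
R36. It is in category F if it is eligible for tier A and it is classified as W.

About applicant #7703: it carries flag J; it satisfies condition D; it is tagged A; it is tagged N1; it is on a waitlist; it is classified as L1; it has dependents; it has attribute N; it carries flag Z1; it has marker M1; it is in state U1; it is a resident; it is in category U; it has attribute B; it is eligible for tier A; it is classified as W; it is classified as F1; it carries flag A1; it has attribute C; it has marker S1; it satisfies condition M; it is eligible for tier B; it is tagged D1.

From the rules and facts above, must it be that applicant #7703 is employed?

Yes

By R2 (it is classified as F1, it has dependents): it has attribute E.
By R3 (it has marker S1, it is classified as L1): it is a first-time applicant.
By R4 (it is tagged A, it satisfies condition M): it is exempt.
By R6 (it carries flag J): it carries flag Q1.
By R13 (it carries flag Z1, it is tagged N1): it requires an interview.
By R17 (it is tagged N1, it has marker S1): it carries flag V.
By R19 (it is eligible for tier B, it has marker S1, it is in category U): it meets criterion X1.
By R24 (it has marker M1, it has attribute B, it carries flag A1): it is enrolled full-time.
By R26 (it is a first-time applicant): it carries flag S.
By R28 (it is exempt, it is tagged N1): it is a veteran.
By R30 (it meets criterion X1): it is tagged B1.
By R35 (it requires an interview, it has attribute E): it meets criterion W1.
By R36 (it is eligible for tier A, it is classified as W): it is in category F.
By R1 (it is in category F): it meets criterion P1.
By R10 (it carries flag V, it carries flag Q1, it is classified as W): it meets criterion X.
By R14 (it carries flag S): it carries flag H.
By R16 (it meets criterion W1, it has attribute C): it meets the income test.
By R33 (it meets criterion X): it is over 18.
By R34 (it meets criterion P1, it carries flag A1): it has attribute L.
By R5 (it meets the income test, it is a veteran, it is tagged B1): it carries flag C1.
By R11 (it carries flag C1, it is classified as W, it is in state U1): it meets criterion Y1.
By R20 (it meets criterion Y1, it has attribute C): it is tagged Q.
By R21 (it is over 18, it has attribute L): it has attribute P.
By R27 (it is tagged Q, it has attribute P, it has attribute B): it satisfies condition T.
By R12 (it satisfies condition T, it is enrolled full-time, it carries flag H): it is employed.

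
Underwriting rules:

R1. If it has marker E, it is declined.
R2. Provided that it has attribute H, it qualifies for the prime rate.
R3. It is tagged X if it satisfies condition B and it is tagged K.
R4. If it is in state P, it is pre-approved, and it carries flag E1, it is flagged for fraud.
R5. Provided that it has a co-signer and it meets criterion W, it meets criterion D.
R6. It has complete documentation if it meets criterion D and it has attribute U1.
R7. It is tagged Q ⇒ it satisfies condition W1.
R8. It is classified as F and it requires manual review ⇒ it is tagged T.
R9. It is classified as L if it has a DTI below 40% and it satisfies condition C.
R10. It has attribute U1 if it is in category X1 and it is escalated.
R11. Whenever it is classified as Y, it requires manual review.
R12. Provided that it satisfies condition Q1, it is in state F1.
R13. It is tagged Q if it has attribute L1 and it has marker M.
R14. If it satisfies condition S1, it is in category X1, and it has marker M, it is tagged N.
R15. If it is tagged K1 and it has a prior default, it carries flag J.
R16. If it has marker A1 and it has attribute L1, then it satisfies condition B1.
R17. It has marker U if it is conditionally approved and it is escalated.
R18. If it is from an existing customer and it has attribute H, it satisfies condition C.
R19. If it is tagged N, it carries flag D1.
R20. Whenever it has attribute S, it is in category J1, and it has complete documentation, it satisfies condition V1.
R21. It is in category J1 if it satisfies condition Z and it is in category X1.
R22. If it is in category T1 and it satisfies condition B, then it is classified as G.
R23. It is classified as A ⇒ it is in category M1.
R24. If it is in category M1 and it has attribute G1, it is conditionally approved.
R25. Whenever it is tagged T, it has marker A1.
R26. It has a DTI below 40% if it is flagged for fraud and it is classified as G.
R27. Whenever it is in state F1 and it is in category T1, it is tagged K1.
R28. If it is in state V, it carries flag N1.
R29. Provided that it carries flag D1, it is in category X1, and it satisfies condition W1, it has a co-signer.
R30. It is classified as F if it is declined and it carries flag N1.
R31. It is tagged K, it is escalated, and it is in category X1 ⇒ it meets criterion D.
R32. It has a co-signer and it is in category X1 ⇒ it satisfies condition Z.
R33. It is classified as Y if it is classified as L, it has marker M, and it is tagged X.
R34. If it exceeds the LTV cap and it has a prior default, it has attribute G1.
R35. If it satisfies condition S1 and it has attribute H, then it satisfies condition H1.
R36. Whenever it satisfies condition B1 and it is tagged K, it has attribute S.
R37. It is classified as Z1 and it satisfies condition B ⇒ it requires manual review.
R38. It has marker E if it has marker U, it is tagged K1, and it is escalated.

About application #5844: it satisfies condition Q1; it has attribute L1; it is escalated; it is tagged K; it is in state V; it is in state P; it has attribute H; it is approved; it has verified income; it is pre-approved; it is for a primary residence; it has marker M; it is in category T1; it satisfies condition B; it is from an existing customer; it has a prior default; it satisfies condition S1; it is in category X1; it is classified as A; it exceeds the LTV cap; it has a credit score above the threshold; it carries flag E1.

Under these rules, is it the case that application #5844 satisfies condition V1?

By R3 (it satisfies condition B, it is tagged K): it is tagged X.
By R4 (it is in state P, it is pre-approved, it carries flag E1): it is flagged for fraud.
By R10 (it is in category X1, it is escalated): it has attribute U1.
By R12 (it satisfies condition Q1): it is in state F1.
By R13 (it has attribute L1, it has marker M): it is tagged Q.
By R14 (it satisfies condition S1, it is in category X1, it has marker M): it is tagged N.
By R18 (it is from an existing customer, it has attribute H): it satisfies condition C.
By R19 (it is tagged N): it carries flag D1.
By R22 (it is in category T1, it satisfies condition B): it is classified as G.
By R23 (it is classified as A): it is in category M1.
By R26 (it is flagged for fraud, it is classified as G): it has a DTI below 40%.
By R27 (it is in state F1, it is in category T1): it is tagged K1.
By R28 (it is in state V): it carries flag N1.
By R31 (it is tagged K, it is escalated, it is in category X1): it meets criterion D.
By R34 (it exceeds the LTV cap, it has a prior default): it has attribute G1.
By R6 (it meets criterion D, it has attribute U1): it has complete documentation.
By R7 (it is tagged Q): it satisfies condition W1.
By R9 (it has a DTI below 40%, it satisfies condition C): it is classified as L.
By R24 (it is in category M1, it has attribute G1): it is conditionally approved.
By R29 (it carries flag D1, it is in category X1, it satisfies condition W1): it has a co-signer.
By R32 (it has a co-signer, it is in category X1): it satisfies condition Z.
By R33 (it is classified as L, it has marker M, it is tagged X): it is classified as Y.
By R11 (it is classified as Y): it requires manual review.
By R17 (it is conditionally approved, it is escalated): it has marker U.
By R21 (it satisfies condition Z, it is in category X1): it is in category J1.
By R38 (it has marker U, it is tagged K1, it is escalated): it has marker E.
By R1 (it has marker E): it is declined.
By R30 (it is declined, it carries flag N1): it is classified as F.
By R8 (it is classified as F, it requires manual review): it is tagged T.
By R25 (it is tagged T): it has marker A1.
By R16 (it has marker A1, it has attribute L1): it satisfies condition B1.
By R36 (it satisfies condition B1, it is tagged K): it has attribute S.
By R20 (it has attribute S, it is in category J1, it has complete documentation): it satisfies condition V1.

Yes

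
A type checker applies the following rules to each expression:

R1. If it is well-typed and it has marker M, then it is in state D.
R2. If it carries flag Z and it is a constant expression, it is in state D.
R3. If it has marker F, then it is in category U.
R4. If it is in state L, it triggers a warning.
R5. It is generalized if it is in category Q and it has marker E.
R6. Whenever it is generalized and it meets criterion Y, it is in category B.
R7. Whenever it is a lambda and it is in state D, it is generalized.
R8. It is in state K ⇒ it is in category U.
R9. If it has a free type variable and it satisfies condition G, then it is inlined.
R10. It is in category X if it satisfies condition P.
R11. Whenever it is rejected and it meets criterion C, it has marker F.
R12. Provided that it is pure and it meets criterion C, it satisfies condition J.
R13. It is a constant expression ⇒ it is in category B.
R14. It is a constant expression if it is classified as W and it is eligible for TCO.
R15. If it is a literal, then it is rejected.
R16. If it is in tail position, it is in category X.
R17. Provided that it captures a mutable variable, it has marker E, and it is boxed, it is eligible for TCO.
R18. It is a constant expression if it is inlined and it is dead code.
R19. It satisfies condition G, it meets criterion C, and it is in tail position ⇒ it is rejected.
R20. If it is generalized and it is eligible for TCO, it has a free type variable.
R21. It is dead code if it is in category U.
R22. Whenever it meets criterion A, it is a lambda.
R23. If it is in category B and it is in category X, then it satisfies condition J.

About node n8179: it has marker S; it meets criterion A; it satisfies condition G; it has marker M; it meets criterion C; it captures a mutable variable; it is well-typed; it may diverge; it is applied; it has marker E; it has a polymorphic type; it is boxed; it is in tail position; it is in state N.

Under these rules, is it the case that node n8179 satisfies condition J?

By R1 (it is well-typed, it has marker M): it is in state D.
By R16 (it is in tail position): it is in category X.
By R17 (it captures a mutable variable, it has marker E, it is boxed): it is eligible for TCO.
By R19 (it satisfies condition G, it meets criterion C, it is in tail position): it is rejected.
By R22 (it meets criterion A): it is a lambda.
By R7 (it is a lambda, it is in state D): it is generalized.
By R11 (it is rejected, it meets criterion C): it has marker F.
By R20 (it is generalized, it is eligible for TCO): it has a free type variable.
By R3 (it has marker F): it is in category U.
By R9 (it has a free type variable, it satisfies condition G): it is inlined.
By R21 (it is in category U): it is dead code.
By R18 (it is inlined, it is dead code): it is a constant expression.
By R13 (it is a constant expression): it is in category B.
By R23 (it is in category B, it is in category X): it satisfies condition J.

Yes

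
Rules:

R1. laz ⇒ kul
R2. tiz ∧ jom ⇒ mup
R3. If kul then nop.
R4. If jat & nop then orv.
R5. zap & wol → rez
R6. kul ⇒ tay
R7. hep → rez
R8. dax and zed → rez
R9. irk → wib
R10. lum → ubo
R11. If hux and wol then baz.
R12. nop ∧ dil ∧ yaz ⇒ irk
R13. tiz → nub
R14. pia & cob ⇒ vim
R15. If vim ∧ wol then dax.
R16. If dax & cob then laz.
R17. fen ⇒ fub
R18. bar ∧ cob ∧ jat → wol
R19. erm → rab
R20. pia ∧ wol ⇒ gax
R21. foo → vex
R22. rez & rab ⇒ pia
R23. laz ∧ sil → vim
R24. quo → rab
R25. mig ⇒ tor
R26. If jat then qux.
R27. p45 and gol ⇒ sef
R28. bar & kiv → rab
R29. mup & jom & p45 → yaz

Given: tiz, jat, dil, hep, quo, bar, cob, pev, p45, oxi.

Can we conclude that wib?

No

Forward chaining from the given facts derives: rez, nub, wol, rab, qux, pia, vim, dax, laz, gax, kul, nop, orv, tay.
The only rule concluding wib is R9, which needs irk; that is never established.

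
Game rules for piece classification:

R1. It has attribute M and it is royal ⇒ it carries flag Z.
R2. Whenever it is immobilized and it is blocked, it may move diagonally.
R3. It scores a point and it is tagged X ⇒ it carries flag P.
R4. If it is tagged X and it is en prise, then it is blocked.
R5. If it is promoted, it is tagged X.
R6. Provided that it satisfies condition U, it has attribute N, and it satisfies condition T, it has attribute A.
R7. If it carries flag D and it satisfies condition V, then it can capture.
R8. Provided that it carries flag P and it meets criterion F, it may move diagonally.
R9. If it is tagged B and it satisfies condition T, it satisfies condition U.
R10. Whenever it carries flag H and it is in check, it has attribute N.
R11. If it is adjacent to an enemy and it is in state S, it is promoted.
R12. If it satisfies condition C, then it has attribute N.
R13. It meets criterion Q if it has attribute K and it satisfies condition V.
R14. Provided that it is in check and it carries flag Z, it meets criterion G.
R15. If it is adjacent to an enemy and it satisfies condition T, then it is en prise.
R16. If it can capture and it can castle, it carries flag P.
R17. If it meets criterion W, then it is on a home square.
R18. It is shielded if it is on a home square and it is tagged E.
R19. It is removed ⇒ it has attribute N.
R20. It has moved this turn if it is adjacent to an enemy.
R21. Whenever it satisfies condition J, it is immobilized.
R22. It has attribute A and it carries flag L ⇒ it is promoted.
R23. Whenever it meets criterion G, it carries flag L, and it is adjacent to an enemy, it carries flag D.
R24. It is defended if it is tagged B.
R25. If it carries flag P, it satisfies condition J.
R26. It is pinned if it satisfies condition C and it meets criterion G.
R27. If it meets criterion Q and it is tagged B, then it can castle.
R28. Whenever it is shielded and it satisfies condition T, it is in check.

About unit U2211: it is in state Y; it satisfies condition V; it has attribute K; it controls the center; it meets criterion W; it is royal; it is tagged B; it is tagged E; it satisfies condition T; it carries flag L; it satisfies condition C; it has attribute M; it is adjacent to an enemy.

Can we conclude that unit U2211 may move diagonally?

By R1 (it has attribute M, it is royal): it carries flag Z.
By R9 (it is tagged B, it satisfies condition T): it satisfies condition U.
By R12 (it satisfies condition C): it has attribute N.
By R13 (it has attribute K, it satisfies condition V): it meets criterion Q.
By R15 (it is adjacent to an enemy, it satisfies condition T): it is en prise.
By R17 (it meets criterion W): it is on a home square.
By R18 (it is on a home square, it is tagged E): it is shielded.
By R27 (it meets criterion Q, it is tagged B): it can castle.
By R28 (it is shielded, it satisfies condition T): it is in check.
By R6 (it satisfies condition U, it has attribute N, it satisfies condition T): it has attribute A.
By R14 (it is in check, it carries flag Z): it meets criterion G.
By R22 (it has attribute A, it carries flag L): it is promoted.
By R23 (it meets criterion G, it carries flag L, it is adjacent to an enemy): it carries flag D.
By R5 (it is promoted): it is tagged X.
By R7 (it carries flag D, it satisfies condition V): it can capture.
By R16 (it can capture, it can castle): it carries flag P.
By R25 (it carries flag P): it satisfies condition J.
By R4 (it is tagged X, it is en prise): it is blocked.
By R21 (it satisfies condition J): it is immobilized.
By R2 (it is immobilized, it is blocked): it may move diagonally.

Yes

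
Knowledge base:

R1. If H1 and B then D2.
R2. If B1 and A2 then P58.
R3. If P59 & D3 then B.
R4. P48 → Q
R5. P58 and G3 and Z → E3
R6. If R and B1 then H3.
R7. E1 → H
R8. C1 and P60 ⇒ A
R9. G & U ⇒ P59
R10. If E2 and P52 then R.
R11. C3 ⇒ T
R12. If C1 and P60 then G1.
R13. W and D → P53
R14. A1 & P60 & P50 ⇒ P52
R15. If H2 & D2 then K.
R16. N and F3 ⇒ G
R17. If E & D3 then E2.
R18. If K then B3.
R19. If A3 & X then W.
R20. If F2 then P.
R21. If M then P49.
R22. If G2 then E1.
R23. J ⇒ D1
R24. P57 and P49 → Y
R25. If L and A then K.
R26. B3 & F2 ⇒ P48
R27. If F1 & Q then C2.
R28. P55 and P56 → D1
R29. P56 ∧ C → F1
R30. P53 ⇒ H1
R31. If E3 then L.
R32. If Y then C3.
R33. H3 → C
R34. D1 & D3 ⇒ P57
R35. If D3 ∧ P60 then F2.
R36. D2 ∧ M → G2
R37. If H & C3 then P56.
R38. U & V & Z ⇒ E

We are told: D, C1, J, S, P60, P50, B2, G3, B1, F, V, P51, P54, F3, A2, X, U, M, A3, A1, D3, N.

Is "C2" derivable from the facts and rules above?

Forward chaining from the given facts derives: P58, A, G1, P52, G, W, P49, D1, P57, F2, P59, P53, P, Y, H1, C3, B, T, D2, G2, E1, H, P56.
The only rule concluding C2 is R27, which needs F1; that is never established.

No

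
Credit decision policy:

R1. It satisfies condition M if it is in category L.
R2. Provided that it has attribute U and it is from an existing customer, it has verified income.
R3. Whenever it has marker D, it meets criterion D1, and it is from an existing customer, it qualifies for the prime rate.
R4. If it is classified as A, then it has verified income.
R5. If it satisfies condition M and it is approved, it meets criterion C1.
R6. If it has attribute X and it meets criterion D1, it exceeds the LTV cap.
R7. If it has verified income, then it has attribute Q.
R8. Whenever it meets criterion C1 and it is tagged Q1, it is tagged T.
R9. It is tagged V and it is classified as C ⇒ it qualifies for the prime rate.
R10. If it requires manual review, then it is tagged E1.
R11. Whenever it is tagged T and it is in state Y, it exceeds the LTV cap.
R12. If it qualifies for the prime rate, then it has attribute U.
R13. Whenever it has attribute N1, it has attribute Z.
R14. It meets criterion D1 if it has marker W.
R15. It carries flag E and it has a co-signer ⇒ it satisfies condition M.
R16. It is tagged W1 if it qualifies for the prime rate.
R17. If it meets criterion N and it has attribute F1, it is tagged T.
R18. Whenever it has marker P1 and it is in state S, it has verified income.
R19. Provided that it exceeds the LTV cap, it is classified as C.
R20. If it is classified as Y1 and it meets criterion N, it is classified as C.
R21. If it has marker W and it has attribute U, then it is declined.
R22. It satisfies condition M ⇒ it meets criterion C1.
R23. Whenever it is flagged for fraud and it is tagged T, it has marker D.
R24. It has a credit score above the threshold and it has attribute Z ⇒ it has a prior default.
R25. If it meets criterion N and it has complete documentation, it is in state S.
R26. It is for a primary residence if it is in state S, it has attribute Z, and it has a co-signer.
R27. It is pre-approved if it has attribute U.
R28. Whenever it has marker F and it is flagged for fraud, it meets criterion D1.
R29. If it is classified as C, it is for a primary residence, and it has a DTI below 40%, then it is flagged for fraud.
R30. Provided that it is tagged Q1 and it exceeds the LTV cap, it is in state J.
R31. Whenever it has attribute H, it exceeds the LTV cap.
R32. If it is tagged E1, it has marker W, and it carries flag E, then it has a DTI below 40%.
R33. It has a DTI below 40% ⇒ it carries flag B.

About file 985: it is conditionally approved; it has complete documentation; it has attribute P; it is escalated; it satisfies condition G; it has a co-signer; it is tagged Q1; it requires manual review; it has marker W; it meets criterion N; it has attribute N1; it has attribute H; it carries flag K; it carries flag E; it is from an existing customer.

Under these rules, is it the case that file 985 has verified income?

Yes

By R10 (it requires manual review): it is tagged E1.
By R13 (it has attribute N1): it has attribute Z.
By R14 (it has marker W): it meets criterion D1.
By R15 (it carries flag E, it has a co-signer): it satisfies condition M.
By R22 (it satisfies condition M): it meets criterion C1.
By R25 (it meets criterion N, it has complete documentation): it is in state S.
By R26 (it is in state S, it has attribute Z, it has a co-signer): it is for a primary residence.
By R31 (it has attribute H): it exceeds the LTV cap.
By R32 (it is tagged E1, it has marker W, it carries flag E): it has a DTI below 40%.
By R8 (it meets criterion C1, it is tagged Q1): it is tagged T.
By R19 (it exceeds the LTV cap): it is classified as C.
By R29 (it is classified as C, it is for a primary residence, it has a DTI below 40%): it is flagged for fraud.
By R23 (it is flagged for fraud, it is tagged T): it has marker D.
By R3 (it has marker D, it meets criterion D1, it is from an existing customer): it qualifies for the prime rate.
By R12 (it qualifies for the prime rate): it has attribute U.
By R2 (it has attribute U, it is from an existing customer): it has verified income.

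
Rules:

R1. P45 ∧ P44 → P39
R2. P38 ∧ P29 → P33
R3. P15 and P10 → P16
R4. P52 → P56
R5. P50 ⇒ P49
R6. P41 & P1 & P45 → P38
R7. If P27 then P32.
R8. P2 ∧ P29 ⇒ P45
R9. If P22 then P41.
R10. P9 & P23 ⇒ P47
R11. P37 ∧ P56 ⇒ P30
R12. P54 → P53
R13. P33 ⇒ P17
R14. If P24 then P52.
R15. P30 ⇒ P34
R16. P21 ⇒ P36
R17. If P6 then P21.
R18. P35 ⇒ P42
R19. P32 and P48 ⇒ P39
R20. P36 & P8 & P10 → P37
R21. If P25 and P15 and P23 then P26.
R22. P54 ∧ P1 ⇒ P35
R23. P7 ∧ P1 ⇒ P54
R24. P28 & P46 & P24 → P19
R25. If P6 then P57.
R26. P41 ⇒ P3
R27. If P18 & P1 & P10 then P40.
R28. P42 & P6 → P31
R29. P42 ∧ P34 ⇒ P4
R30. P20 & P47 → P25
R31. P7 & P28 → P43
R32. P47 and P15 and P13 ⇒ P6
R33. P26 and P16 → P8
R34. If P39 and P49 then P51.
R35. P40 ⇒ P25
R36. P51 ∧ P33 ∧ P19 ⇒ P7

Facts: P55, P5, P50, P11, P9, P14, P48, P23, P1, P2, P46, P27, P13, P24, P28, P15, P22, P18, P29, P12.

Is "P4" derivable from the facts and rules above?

Forward chaining from the given facts derives: P49, P32, P45, P41, P47, P52, P39, P19, P3, P6, P51, P56, P38, P21, P57, P33, P17, P36, P7, P54, P43, P53, P35, P42, P31.
The only rule concluding P4 is R29, which needs P34; that is never established.

No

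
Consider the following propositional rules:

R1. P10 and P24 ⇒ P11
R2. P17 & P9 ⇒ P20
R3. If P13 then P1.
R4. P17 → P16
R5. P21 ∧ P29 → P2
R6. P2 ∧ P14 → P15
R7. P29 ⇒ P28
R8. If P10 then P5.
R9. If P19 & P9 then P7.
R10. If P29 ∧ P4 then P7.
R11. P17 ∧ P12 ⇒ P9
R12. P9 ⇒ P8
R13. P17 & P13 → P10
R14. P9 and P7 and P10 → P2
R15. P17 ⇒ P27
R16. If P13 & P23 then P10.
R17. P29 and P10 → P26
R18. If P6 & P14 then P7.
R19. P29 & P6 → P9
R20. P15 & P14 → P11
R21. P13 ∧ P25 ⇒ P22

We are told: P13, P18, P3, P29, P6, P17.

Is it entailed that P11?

No

Forward chaining from the given facts derives: P1, P16, P28, P10, P27, P26, P9, P20, P5, P8.
Rules concluding P11: R1 needs P24; R20 needs P15 — none of these are established.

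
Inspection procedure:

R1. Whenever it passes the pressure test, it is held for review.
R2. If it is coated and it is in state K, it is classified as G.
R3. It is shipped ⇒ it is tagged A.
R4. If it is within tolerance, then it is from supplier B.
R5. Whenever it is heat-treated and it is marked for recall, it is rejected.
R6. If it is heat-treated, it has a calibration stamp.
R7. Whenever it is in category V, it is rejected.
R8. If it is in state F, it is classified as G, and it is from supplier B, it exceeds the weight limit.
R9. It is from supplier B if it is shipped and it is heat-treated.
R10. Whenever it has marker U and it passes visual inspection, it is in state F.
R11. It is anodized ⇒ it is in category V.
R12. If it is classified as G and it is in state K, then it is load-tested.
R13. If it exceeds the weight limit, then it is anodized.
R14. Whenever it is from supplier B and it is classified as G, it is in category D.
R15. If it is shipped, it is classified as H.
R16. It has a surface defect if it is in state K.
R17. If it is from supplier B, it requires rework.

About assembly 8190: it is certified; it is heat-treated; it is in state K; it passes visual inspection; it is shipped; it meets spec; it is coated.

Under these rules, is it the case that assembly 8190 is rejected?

Forward chaining from the given facts derives: is classified as G, is tagged A, has a calibration stamp, is from supplier B, is load-tested, is in category D, is classified as H, has a surface defect, requires rework.
Rules concluding "it is rejected": R5 needs "it is marked for recall"; R7 needs "it is in category V" — none of these are established.

No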